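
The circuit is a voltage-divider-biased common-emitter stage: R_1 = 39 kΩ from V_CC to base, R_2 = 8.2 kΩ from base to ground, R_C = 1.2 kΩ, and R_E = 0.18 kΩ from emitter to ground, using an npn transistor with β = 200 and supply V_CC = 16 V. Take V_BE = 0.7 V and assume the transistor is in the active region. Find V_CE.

V_CE ≈ 2.6 V

Thevenize the base divider: V_Th = V_CC·R_2/(R_1+R_2) = 16×8.2/47.2 = 2.78 V, R_Th = R_1‖R_2 = 6.78 kΩ.
Base-emitter loop: V_Th = I_B·R_Th + V_BE + (β+1)I_B·R_E, so I_B = (2.78 − 0.7) / (6.78 + 201×0.18) = 0.0484 mA.
I_C = β·I_B = 200×0.0484 = 9.68 mA, and I_E = (β+1)I_B = 9.73 mA.
V_CE = V_CC − I_C·R_C − I_E·R_E = 16 − 9.68×1.2 − 9.73×0.18 = 2.63 V.
V_CE = 2.63 V > 0.2 V confirms active-region operation.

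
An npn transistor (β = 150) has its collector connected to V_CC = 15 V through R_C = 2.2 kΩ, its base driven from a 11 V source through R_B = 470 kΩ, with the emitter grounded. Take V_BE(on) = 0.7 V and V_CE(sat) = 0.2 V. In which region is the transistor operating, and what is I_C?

active; I_C ≈ 3.3 mA

Assume active. Base-emitter loop: I_B = (V_BB − V_BE)/R_B = (11 − 0.7)/470 = 0.0219 mA.
I_C = β·I_B = 150×0.0219 = 3.29 mA.
V_CE = V_CC − I_C·R_C = 15 − 3.29×2.2 = 7.77 V > V_CE(sat), so the active-region assumption holds.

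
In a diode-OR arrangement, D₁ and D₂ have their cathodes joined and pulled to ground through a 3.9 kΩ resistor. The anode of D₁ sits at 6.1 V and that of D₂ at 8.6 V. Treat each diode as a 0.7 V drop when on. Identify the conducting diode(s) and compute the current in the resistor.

Assume both conduct. Then node N would need to be at both 6.1−0.7 = 5.4 V and 8.6−0.7 = 7.9 V, which is impossible.
Assume only D₂ conducts: V_N = 8.6 − 0.7 = 7.9 V, so I_R = 7.9/3.9 = 2.03 mA.
Check D₁: its anode-to-cathode voltage is 6.1 − 7.9 = -1.8 V < 0.7 V, so it is off. The assumption is consistent.

Only D₂ conducts; I_R ≈ 2 mA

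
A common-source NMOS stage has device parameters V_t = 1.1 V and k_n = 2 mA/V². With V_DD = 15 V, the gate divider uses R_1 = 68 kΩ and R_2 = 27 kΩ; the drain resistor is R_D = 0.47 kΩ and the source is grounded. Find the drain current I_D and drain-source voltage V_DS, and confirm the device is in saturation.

V_G = V_DD·R_2/(R_1+R_2) = 15×27/95 = 4.26 V. With the source grounded, V_GS = V_G = 4.26 V.
Assume saturation: I_D = (k_n/2)(V_GS − V_t)² = (2/2)×(4.26 − 1.1)² = 1×3.16² = 10 mA.
V_DS = V_DD − I_D·R_D = 15 − 10×0.47 = 10.3 V.
Saturation requires V_DS ≥ V_GS − V_t = 3.16 V; 10.3 ≥ 3.16 ✓.

I_D ≈ 10 mA, V_DS ≈ 10 V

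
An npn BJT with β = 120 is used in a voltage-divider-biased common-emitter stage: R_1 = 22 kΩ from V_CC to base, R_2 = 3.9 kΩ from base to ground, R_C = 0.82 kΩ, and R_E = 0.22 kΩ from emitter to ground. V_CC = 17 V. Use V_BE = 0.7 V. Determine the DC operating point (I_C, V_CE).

I_C ≈ 7.5 mA, V_CE ≈ 9.2 V

Thevenize the base divider: V_Th = V_CC·R_2/(R_1+R_2) = 17×3.9/25.9 = 2.56 V, R_Th = R_1‖R_2 = 3.31 kΩ.
Base-emitter loop: V_Th = I_B·R_Th + V_BE + (β+1)I_B·R_E, so I_B = (2.56 − 0.7) / (3.31 + 121×0.22) = 0.0621 mA.
I_C = β·I_B = 120×0.0621 = 7.46 mA, and I_E = (β+1)I_B = 7.52 mA.
V_CE = V_CC − I_C·R_C − I_E·R_E = 17 − 7.46×0.82 − 7.52×0.22 = 9.23 V.
V_CE = 9.23 V > 0.2 V confirms active-region operation.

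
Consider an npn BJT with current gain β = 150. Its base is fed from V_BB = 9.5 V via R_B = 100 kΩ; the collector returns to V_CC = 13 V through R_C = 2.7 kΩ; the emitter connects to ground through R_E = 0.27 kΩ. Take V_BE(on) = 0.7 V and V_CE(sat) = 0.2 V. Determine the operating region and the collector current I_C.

Assume active: I_B = (9.5 − 0.7)/(100 + 151×0.27) = 0.0625 mA, I_C = β·I_B = 9.38 mA.
Then V_CE = 13 − 9.38×2.7 − 9.44×0.27 = -14.9 V < 0.2 V — the active assumption fails.
Re-solve with V_CE = 0.2 V. KCL at the emitter: V_E/R_E = (V_BB−0.7−V_E)/R_B + (V_CC−0.2−V_E)/R_C, giving V_E = 1.18 V.
I_C = (V_CC − 0.2 − V_E)/R_C = (12.8 − 1.18)/2.7 = 4.3 mA.
Check: I_B = (8.8 − 1.18)/100 = 0.0762 mA, and β·I_B = 11.4 mA > I_C, confirming saturation.

saturation; I_C ≈ 4.3 mA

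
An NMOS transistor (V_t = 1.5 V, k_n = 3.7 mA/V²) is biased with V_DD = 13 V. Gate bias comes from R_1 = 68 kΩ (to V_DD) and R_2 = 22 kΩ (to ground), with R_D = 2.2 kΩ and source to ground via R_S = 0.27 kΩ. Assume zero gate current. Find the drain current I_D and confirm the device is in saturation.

I_D ≈ 2.2 mA

V_G = V_DD·R_2/(R_1+R_2) = 13×22/90 = 3.18 V.
Assume saturation: I_D = (k_n/2)(V_GS − V_t)² with V_GS = V_G − I_D·R_S = 3.18 − 0.27·I_D.
Substituting gives 0.135·I_D² − 2.68·I_D + 5.21 = 0, with roots I_D = 2.19 or 17.7 mA.
The root I_D = 17.7 mA gives V_GS = -1.59 V ≤ V_t, so take I_D = 2.19 mA.
Then V_GS = 2.59 V and V_DS = V_DD − I_D(R_D+R_S) = 13 − 2.19×2.47 = 7.6 V.
Saturation requires V_DS ≥ V_GS − V_t = 1.09 V; 7.6 ≥ 1.09 ✓.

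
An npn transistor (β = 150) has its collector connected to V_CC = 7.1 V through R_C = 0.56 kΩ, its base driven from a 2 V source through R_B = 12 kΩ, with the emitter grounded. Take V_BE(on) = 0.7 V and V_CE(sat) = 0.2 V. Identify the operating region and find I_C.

saturation; I_C ≈ 12 mA

Assume active: I_B = (2 − 0.7)/12 = 0.108 mA, giving I_C = β·I_B = 16.2 mA.
But then V_CE = 7.1 − 16.2×0.56 = -2 V < V_CE(sat) = 0.2 V — impossible in the active region.
So the transistor is saturated. With V_CE = 0.2 V, I_C = (V_CC − 0.2)/R_C = 6.9/0.56 = 12.3 mA.
Check: β·I_B = 16.2 mA > I_C = 12.3 mA, confirming saturation.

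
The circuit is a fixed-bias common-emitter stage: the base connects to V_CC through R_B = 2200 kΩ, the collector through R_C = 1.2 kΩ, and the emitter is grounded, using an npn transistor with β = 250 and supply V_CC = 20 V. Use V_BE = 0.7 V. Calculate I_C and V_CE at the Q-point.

I_C ≈ 2.2 mA, V_CE ≈ 17 V

Base loop: V_CC = I_B·R_B + V_BE, so I_B = (20 − 0.7)/2200 kΩ = 0.00877 mA.
In the active region I_C = β·I_B = 250 × 0.00877 = 2.19 mA.
Collector loop: V_CE = V_CC − I_C·R_C = 20 − 2.19×1.2 = 17.4 V.
Since V_CE = 17.4 V > V_CE(sat) ≈ 0.2 V, the transistor is in the active region as assumed.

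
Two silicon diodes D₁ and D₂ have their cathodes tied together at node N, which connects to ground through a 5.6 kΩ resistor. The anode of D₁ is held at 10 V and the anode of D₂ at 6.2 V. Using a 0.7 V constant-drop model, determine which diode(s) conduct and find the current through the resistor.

Only D₁ conducts; I_R ≈ 1.7 mA

Assume both conduct. Then node N would need to be at both 10−0.7 = 9.3 V and 6.2−0.7 = 5.5 V, which is impossible.
Assume only D₁ conducts: V_N = 10 − 0.7 = 9.3 V, so I_R = 9.3/5.6 = 1.66 mA.
Check D₂: its anode-to-cathode voltage is 6.2 − 9.3 = -3.1 V < 0.7 V, so it is off. The assumption is consistent.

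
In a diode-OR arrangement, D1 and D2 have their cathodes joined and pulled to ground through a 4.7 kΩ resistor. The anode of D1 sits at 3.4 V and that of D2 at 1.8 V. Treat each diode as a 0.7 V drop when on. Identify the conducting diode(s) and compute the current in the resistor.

Only D1 conducts; I_R ≈ 0.57 mA

Assume both conduct. Then node N would need to be at both 3.4−0.7 = 2.7 V and 1.8−0.7 = 1.1 V, which is impossible.
Assume only D1 conducts: V_N = 3.4 − 0.7 = 2.7 V, so I_R = 2.7/4.7 = 0.574 mA.
Check D2: its anode-to-cathode voltage is 1.8 − 2.7 = -0.9 V < 0.7 V, so it is off. The assumption is consistent.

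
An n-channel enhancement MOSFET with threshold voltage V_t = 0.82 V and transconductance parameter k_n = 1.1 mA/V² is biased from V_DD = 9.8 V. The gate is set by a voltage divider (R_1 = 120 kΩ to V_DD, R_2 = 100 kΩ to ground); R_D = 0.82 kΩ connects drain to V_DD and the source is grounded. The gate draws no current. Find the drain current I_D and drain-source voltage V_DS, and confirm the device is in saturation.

I_D ≈ 7.3 mA, V_DS ≈ 3.8 V

V_G = V_DD·R_2/(R_1+R_2) = 9.8×100/220 = 4.45 V. With the source grounded, V_GS = V_G = 4.45 V.
Assume saturation: I_D = (k_n/2)(V_GS − V_t)² = (1.1/2)×(4.45 − 0.82)² = 0.55×3.63² = 7.27 mA.
V_DS = V_DD − I_D·R_D = 9.8 − 7.27×0.82 = 3.84 V.
Saturation requires V_DS ≥ V_GS − V_t = 3.63 V; 3.84 ≥ 3.63 ✓.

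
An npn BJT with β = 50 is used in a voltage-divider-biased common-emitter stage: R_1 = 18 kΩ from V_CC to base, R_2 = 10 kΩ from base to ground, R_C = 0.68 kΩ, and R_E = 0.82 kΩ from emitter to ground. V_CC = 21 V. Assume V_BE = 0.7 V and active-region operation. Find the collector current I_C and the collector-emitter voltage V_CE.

Thevenize the base divider: V_Th = V_CC·R_2/(R_1+R_2) = 21×10/28 = 7.5 V, R_Th = R_1‖R_2 = 6.43 kΩ.
Base-emitter loop: V_Th = I_B·R_Th + V_BE + (β+1)I_B·R_E, so I_B = (7.5 − 0.7) / (6.43 + 51×0.82) = 0.141 mA.
I_C = β·I_B = 50×0.141 = 7.05 mA, and I_E = (β+1)I_B = 7.19 mA.
V_CE = V_CC − I_C·R_C − I_E·R_E = 21 − 7.05×0.68 − 7.19×0.82 = 10.3 V.
V_CE = 10.3 V > 0.2 V confirms active-region operation.

I_C ≈ 7 mA, V_CE ≈ 10 V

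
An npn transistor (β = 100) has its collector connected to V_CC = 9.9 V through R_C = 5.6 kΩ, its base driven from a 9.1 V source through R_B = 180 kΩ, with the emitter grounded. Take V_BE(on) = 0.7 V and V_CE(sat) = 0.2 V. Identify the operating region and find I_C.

Assume active: I_B = (9.1 − 0.7)/180 = 0.0467 mA, giving I_C = β·I_B = 4.67 mA.
But then V_CE = 9.9 − 4.67×5.6 = -16.2 V < V_CE(sat) = 0.2 V — impossible in the active region.
So the transistor is saturated. With V_CE = 0.2 V, I_C = (V_CC − 0.2)/R_C = 9.7/5.6 = 1.73 mA.
Check: β·I_B = 4.67 mA > I_C = 1.73 mA, confirming saturation.

saturation; I_C ≈ 1.7 mA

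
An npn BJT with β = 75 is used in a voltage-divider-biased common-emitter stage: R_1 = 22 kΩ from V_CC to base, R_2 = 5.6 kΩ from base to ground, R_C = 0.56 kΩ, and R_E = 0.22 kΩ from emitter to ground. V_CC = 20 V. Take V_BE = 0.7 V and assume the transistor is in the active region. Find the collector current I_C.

I_C ≈ 12 mA

Thevenize the base divider: V_Th = V_CC·R_2/(R_1+R_2) = 20×5.6/27.6 = 4.06 V, R_Th = R_1‖R_2 = 4.46 kΩ.
Base-emitter loop: V_Th = I_B·R_Th + V_BE + (β+1)I_B·R_E, so I_B = (4.06 − 0.7) / (4.46 + 76×0.22) = 0.159 mA.
I_C = β·I_B = 75×0.159 = 11.9 mA, and I_E = (β+1)I_B = 12 mA.
V_CE = V_CC − I_C·R_C − I_E·R_E = 20 − 11.9×0.56 − 12×0.22 = 10.7 V.
V_CE = 10.7 V > 0.2 V confirms active-region operation.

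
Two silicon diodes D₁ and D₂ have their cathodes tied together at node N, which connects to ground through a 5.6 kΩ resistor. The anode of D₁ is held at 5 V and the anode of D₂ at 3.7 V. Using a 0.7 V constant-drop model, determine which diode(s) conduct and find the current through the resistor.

Only D₁ conducts; I_R ≈ 0.77 mA

Assume both conduct. Then node N would need to be at both 5−0.7 = 4.3 V and 3.7−0.7 = 3 V, which is impossible.
Assume only D₁ conducts: V_N = 5 − 0.7 = 4.3 V, so I_R = 4.3/5.6 = 0.768 mA.
Check D₂: its anode-to-cathode voltage is 3.7 − 4.3 = -0.6 V < 0.7 V, so it is off. The assumption is consistent.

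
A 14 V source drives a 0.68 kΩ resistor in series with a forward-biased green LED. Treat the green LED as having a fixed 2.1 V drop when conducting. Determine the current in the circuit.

KVL around the loop: 14 = V_D + I·R = 2.1 + I × 0.68 kΩ.
So I = (14 − 2.1) / 0.68 kΩ = 11.9 / 0.68 = 17.5 mA.

I ≈ 18 mA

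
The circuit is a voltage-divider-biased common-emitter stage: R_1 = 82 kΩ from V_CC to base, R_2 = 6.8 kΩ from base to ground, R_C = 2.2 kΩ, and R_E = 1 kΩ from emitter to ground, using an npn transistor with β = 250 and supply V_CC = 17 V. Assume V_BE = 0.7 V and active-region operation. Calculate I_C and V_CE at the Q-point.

Thevenize the base divider: V_Th = V_CC·R_2/(R_1+R_2) = 17×6.8/88.8 = 1.3 V, R_Th = R_1‖R_2 = 6.28 kΩ.
Base-emitter loop: V_Th = I_B·R_Th + V_BE + (β+1)I_B·R_E, so I_B = (1.3 − 0.7) / (6.28 + 251×1) = 0.00234 mA.
I_C = β·I_B = 250×0.00234 = 0.585 mA, and I_E = (β+1)I_B = 0.587 mA.
V_CE = V_CC − I_C·R_C − I_E·R_E = 17 − 0.585×2.2 − 0.587×1 = 15.1 V.
V_CE = 15.1 V > 0.2 V confirms active-region operation.

I_C ≈ 0.58 mA, V_CE ≈ 15 V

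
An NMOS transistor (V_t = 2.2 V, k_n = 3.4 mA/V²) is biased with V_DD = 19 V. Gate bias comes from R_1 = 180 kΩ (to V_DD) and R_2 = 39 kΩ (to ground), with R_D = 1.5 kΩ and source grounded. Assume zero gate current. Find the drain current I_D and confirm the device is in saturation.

I_D ≈ 2.4 mA

V_G = V_DD·R_2/(R_1+R_2) = 19×39/219 = 3.38 V. With the source grounded, V_GS = V_G = 3.38 V.
Assume saturation: I_D = (k_n/2)(V_GS − V_t)² = (3.4/2)×(3.38 − 2.2)² = 1.7×1.18² = 2.38 mA.
V_DS = V_DD − I_D·R_D = 19 − 2.38×1.5 = 15.4 V.
Saturation requires V_DS ≥ V_GS − V_t = 1.18 V; 15.4 ≥ 1.18 ✓.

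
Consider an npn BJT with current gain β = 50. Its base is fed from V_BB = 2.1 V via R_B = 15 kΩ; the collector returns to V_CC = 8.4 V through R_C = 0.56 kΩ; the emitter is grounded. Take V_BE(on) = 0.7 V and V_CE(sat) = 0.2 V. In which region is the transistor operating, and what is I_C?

active; I_C ≈ 4.7 mA

Assume active. Base-emitter loop: I_B = (V_BB − V_BE)/R_B = (2.1 − 0.7)/15 = 0.0933 mA.
I_C = β·I_B = 50×0.0933 = 4.67 mA.
V_CE = V_CC − I_C·R_C = 8.4 − 4.67×0.56 = 5.79 V > V_CE(sat), so the active-region assumption holds.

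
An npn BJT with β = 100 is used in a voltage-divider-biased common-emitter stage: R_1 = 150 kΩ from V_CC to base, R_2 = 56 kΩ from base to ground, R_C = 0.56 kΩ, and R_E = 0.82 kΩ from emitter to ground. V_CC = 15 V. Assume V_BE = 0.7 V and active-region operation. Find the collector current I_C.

Thevenize the base divider: V_Th = V_CC·R_2/(R_1+R_2) = 15×56/206 = 4.08 V, R_Th = R_1‖R_2 = 40.8 kΩ.
Base-emitter loop: V_Th = I_B·R_Th + V_BE + (β+1)I_B·R_E, so I_B = (4.08 − 0.7) / (40.8 + 101×0.82) = 0.0273 mA.
I_C = β·I_B = 100×0.0273 = 2.73 mA, and I_E = (β+1)I_B = 2.76 mA.
V_CE = V_CC − I_C·R_C − I_E·R_E = 15 − 2.73×0.56 − 2.76×0.82 = 11.2 V.
V_CE = 11.2 V > 0.2 V confirms active-region operation.

I_C ≈ 2.7 mA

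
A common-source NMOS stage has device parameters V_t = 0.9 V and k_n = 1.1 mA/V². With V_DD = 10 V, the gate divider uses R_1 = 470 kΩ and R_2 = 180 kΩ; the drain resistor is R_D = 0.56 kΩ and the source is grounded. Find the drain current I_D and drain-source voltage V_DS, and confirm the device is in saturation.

I_D ≈ 1.9 mA, V_DS ≈ 8.9 V

V_G = V_DD·R_2/(R_1+R_2) = 10×180/650 = 2.77 V. With the source grounded, V_GS = V_G = 2.77 V.
Assume saturation: I_D = (k_n/2)(V_GS − V_t)² = (1.1/2)×(2.77 − 0.9)² = 0.55×1.87² = 1.92 mA.
V_DS = V_DD − I_D·R_D = 10 − 1.92×0.56 = 8.92 V.
Saturation requires V_DS ≥ V_GS − V_t = 1.87 V; 8.92 ≥ 1.87 ✓.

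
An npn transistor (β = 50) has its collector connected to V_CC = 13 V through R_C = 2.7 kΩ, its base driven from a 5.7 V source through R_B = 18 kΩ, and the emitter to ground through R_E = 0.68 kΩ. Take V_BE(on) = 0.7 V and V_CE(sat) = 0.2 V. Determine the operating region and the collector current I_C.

saturation; I_C ≈ 3.8 mA

Assume active: I_B = (5.7 − 0.7)/(18 + 51×0.68) = 0.0949 mA, I_C = β·I_B = 4.75 mA.
Then V_CE = 13 − 4.75×2.7 − 4.84×0.68 = -3.1 V < 0.2 V — the active assumption fails.
Re-solve with V_CE = 0.2 V. KCL at the emitter: V_E/R_E = (V_BB−0.7−V_E)/R_B + (V_CC−0.2−V_E)/R_C, giving V_E = 2.65 V.
I_C = (V_CC − 0.2 − V_E)/R_C = (12.8 − 2.65)/2.7 = 3.76 mA.
Check: I_B = (5 − 2.65)/18 = 0.131 mA, and β·I_B = 6.54 mA > I_C, confirming saturation.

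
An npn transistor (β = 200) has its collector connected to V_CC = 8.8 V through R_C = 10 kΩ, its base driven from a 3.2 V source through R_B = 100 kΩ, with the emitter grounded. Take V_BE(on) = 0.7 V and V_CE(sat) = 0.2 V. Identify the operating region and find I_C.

saturation; I_C ≈ 0.86 mA

Assume active: I_B = (3.2 − 0.7)/100 = 0.025 mA, giving I_C = β·I_B = 5 mA.
But then V_CE = 8.8 − 5×10 = -41.2 V < V_CE(sat) = 0.2 V — impossible in the active region.
So the transistor is saturated. With V_CE = 0.2 V, I_C = (V_CC − 0.2)/R_C = 8.6/10 = 0.86 mA.
Check: β·I_B = 5 mA > I_C = 0.86 mA, confirming saturation.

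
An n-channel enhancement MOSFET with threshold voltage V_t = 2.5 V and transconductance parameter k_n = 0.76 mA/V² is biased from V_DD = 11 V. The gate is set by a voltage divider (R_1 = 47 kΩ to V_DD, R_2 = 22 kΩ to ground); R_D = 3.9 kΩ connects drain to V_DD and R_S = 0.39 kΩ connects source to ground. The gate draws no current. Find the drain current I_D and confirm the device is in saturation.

I_D ≈ 0.3 mA

V_G = V_DD·R_2/(R_1+R_2) = 11×22/69 = 3.51 V.
Assume saturation: I_D = (k_n/2)(V_GS − V_t)² with V_GS = V_G − I_D·R_S = 3.51 − 0.39·I_D.
Substituting gives 0.0578·I_D² − 1.3·I_D + 0.386 = 0, with roots I_D = 0.301 or 22.2 mA.
The root I_D = 22.2 mA gives V_GS = -5.14 V ≤ V_t, so take I_D = 0.301 mA.
Then V_GS = 3.39 V and V_DS = V_DD − I_D(R_D+R_S) = 11 − 0.301×4.29 = 9.71 V.
Saturation requires V_DS ≥ V_GS − V_t = 0.89 V; 9.71 ≥ 0.89 ✓.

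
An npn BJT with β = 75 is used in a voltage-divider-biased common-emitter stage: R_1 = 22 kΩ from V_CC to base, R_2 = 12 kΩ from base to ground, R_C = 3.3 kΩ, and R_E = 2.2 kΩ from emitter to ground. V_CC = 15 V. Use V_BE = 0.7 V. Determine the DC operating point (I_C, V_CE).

I_C ≈ 2 mA, V_CE ≈ 4.1 V

Thevenize the base divider: V_Th = V_CC·R_2/(R_1+R_2) = 15×12/34 = 5.29 V, R_Th = R_1‖R_2 = 7.76 kΩ.
Base-emitter loop: V_Th = I_B·R_Th + V_BE + (β+1)I_B·R_E, so I_B = (5.29 − 0.7) / (7.76 + 76×2.2) = 0.0263 mA.
I_C = β·I_B = 75×0.0263 = 1.97 mA, and I_E = (β+1)I_B = 2 mA.
V_CE = V_CC − I_C·R_C − I_E·R_E = 15 − 1.97×3.3 − 2×2.2 = 4.11 V.
V_CE = 4.11 V > 0.2 V confirms active-region operation.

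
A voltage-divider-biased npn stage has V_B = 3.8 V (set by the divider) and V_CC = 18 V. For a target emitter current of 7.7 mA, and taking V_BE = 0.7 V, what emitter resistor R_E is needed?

V_E = V_B − V_BE = 3.8 − 0.7 = 3.1 V.
R_E = V_E / I_E = 3.1 / 7.7 = 0.403 kΩ.

R_E ≈ 0.4 kΩ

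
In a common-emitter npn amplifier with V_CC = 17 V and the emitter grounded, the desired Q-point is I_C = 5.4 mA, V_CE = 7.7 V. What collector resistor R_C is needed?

Collector loop: V_CC = I_C·R_C + V_CE.
R_C = (V_CC − V_CE)/I_C = (17 − 7.7)/5.4 = 1.72 kΩ.

R_C ≈ 1.7 kΩ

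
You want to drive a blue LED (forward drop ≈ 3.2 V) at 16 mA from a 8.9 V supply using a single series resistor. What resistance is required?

The resistor drops V_S − V_D = 8.9 − 3.2 = 5.7 V at 16 mA.
R = 5.7 V / 16 mA = 0.356 kΩ.

R ≈ 0.36 kΩ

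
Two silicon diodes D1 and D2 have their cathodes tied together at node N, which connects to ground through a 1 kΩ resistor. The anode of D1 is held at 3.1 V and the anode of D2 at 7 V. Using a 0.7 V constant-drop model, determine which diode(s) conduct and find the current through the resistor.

Only D2 conducts; I_R ≈ 6.3 mA

Assume both conduct. Then node N would need to be at both 3.1−0.7 = 2.4 V and 7−0.7 = 6.3 V, which is impossible.
Assume only D2 conducts: V_N = 7 − 0.7 = 6.3 V, so I_R = 6.3/1 = 6.3 mA.
Check D1: its anode-to-cathode voltage is 3.1 − 6.3 = -3.2 V < 0.7 V, so it is off. The assumption is consistent.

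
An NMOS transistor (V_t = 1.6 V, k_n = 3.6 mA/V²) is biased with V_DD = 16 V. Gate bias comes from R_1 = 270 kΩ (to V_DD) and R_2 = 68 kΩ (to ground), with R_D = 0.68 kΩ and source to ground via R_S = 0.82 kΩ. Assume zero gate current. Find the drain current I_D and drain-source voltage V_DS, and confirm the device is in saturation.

I_D ≈ 1 mA, V_DS ≈ 14 V

V_G = V_DD·R_2/(R_1+R_2) = 16×68/338 = 3.22 V.
Assume saturation: I_D = (k_n/2)(V_GS − V_t)² with V_GS = V_G − I_D·R_S = 3.22 − 0.82·I_D.
Substituting gives 1.21·I_D² − 5.78·I_D + 4.72 = 0, with roots I_D = 1.05 or 3.73 mA.
The root I_D = 3.73 mA gives V_GS = 0.161 V ≤ V_t, so take I_D = 1.05 mA.
Then V_GS = 2.36 V and V_DS = V_DD − I_D(R_D+R_S) = 16 − 1.05×1.5 = 14.4 V.
Saturation requires V_DS ≥ V_GS − V_t = 0.762 V; 14.4 ≥ 0.762 ✓.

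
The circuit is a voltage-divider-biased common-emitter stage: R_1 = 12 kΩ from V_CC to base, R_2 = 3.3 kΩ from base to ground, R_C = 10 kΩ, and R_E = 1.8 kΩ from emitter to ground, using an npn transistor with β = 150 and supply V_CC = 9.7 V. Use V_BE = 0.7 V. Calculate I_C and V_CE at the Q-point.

I_C ≈ 0.76 mA, V_CE ≈ 0.71 V

Thevenize the base divider: V_Th = V_CC·R_2/(R_1+R_2) = 9.7×3.3/15.3 = 2.09 V, R_Th = R_1‖R_2 = 2.59 kΩ.
Base-emitter loop: V_Th = I_B·R_Th + V_BE + (β+1)I_B·R_E, so I_B = (2.09 − 0.7) / (2.59 + 151×1.8) = 0.00507 mA.
I_C = β·I_B = 150×0.00507 = 0.761 mA, and I_E = (β+1)I_B = 0.766 mA.
V_CE = V_CC − I_C·R_C − I_E·R_E = 9.7 − 0.761×10 − 0.766×1.8 = 0.71 V.
V_CE = 0.71 V > 0.2 V confirms active-region operation.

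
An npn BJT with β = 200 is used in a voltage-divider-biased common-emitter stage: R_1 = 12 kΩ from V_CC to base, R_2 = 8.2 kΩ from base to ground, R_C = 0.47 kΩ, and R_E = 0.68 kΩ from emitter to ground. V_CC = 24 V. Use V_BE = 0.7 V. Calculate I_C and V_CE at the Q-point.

I_C ≈ 13 mA, V_CE ≈ 9.3 V

Thevenize the base divider: V_Th = V_CC·R_2/(R_1+R_2) = 24×8.2/20.2 = 9.74 V, R_Th = R_1‖R_2 = 4.87 kΩ.
Base-emitter loop: V_Th = I_B·R_Th + V_BE + (β+1)I_B·R_E, so I_B = (9.74 − 0.7) / (4.87 + 201×0.68) = 0.0639 mA.
I_C = β·I_B = 200×0.0639 = 12.8 mA, and I_E = (β+1)I_B = 12.8 mA.
V_CE = V_CC − I_C·R_C − I_E·R_E = 24 − 12.8×0.47 − 12.8×0.68 = 9.26 V.
V_CE = 9.26 V > 0.2 V confirms active-region operation.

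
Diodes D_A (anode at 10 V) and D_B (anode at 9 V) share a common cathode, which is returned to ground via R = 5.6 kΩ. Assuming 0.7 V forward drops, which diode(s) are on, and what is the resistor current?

Assume both conduct. Then node N would need to be at both 10−0.7 = 9.3 V and 9−0.7 = 8.3 V, which is impossible.
Assume only D_A conducts: V_N = 10 − 0.7 = 9.3 V, so I_R = 9.3/5.6 = 1.66 mA.
Check D_B: its anode-to-cathode voltage is 9 − 9.3 = -0.3 V < 0.7 V, so it is off. The assumption is consistent.

Only D_A conducts; I_R ≈ 1.7 mA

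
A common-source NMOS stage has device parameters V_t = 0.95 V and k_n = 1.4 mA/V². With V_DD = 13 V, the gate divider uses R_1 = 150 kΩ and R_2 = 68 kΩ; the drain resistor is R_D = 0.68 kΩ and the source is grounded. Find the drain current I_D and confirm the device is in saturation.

I_D ≈ 6.7 mA

V_G = V_DD·R_2/(R_1+R_2) = 13×68/218 = 4.06 V. With the source grounded, V_GS = V_G = 4.06 V.
Assume saturation: I_D = (k_n/2)(V_GS − V_t)² = (1.4/2)×(4.06 − 0.95)² = 0.7×3.11² = 6.75 mA.
V_DS = V_DD − I_D·R_D = 13 − 6.75×0.68 = 8.41 V.
Saturation requires V_DS ≥ V_GS − V_t = 3.11 V; 8.41 ≥ 3.11 ✓.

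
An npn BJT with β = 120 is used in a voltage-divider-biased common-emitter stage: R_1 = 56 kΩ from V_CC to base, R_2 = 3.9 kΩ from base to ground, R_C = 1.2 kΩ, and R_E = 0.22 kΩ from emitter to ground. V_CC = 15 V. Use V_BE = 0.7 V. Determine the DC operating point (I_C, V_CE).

Thevenize the base divider: V_Th = V_CC·R_2/(R_1+R_2) = 15×3.9/59.9 = 0.977 V, R_Th = R_1‖R_2 = 3.65 kΩ.
Base-emitter loop: V_Th = I_B·R_Th + V_BE + (β+1)I_B·R_E, so I_B = (0.977 − 0.7) / (3.65 + 121×0.22) = 0.00914 mA.
I_C = β·I_B = 120×0.00914 = 1.1 mA, and I_E = (β+1)I_B = 1.11 mA.
V_CE = V_CC − I_C·R_C − I_E·R_E = 15 − 1.1×1.2 − 1.11×0.22 = 13.4 V.
V_CE = 13.4 V > 0.2 V confirms active-region operation.

I_C ≈ 1.1 mA, V_CE ≈ 13 V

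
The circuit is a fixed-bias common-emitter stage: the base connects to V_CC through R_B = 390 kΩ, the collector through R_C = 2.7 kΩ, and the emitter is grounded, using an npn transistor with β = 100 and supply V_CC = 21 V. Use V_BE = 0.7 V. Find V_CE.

V_CE ≈ 6.9 V

Base loop: V_CC = I_B·R_B + V_BE, so I_B = (21 − 0.7)/390 kΩ = 0.0521 mA.
In the active region I_C = β·I_B = 100 × 0.0521 = 5.21 mA.
Collector loop: V_CE = V_CC − I_C·R_C = 21 − 5.21×2.7 = 6.95 V.
Since V_CE = 6.95 V > V_CE(sat) ≈ 0.2 V, the transistor is in the active region as assumed.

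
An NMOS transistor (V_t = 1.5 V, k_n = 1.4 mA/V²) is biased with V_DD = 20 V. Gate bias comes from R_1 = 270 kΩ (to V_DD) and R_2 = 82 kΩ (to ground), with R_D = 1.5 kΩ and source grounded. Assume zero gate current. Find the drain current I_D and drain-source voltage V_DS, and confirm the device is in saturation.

I_D ≈ 7 mA, V_DS ≈ 9.5 V

V_G = V_DD·R_2/(R_1+R_2) = 20×82/352 = 4.66 V. With the source grounded, V_GS = V_G = 4.66 V.
Assume saturation: I_D = (k_n/2)(V_GS − V_t)² = (1.4/2)×(4.66 − 1.5)² = 0.7×3.16² = 6.99 mA.
V_DS = V_DD − I_D·R_D = 20 − 6.99×1.5 = 9.52 V.
Saturation requires V_DS ≥ V_GS − V_t = 3.16 V; 9.52 ≥ 3.16 ✓.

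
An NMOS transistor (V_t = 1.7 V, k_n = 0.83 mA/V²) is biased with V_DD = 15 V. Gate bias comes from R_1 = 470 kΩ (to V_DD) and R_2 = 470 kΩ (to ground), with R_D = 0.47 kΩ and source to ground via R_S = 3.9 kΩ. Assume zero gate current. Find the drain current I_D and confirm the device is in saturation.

V_G = V_DD·R_2/(R_1+R_2) = 15×470/940 = 7.5 V.
Assume saturation: I_D = (k_n/2)(V_GS − V_t)² with V_GS = V_G − I_D·R_S = 7.5 − 3.9·I_D.
Substituting gives 6.31·I_D² − 19.8·I_D + 14 = 0, with roots I_D = 1.07 or 2.06 mA.
The root I_D = 2.06 mA gives V_GS = -0.527 V ≤ V_t, so take I_D = 1.07 mA.
Then V_GS = 3.31 V and V_DS = V_DD − I_D(R_D+R_S) = 15 − 1.07×4.37 = 10.3 V.
Saturation requires V_DS ≥ V_GS − V_t = 1.61 V; 10.3 ≥ 1.61 ✓.

I_D ≈ 1.1 mA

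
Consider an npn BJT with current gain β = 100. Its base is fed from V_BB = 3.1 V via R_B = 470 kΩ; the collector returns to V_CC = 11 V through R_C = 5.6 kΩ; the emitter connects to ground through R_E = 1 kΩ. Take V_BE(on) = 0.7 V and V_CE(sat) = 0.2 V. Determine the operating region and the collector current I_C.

Assume active. Base-emitter loop: I_B = (V_BB − V_BE)/(R_B + (β+1)R_E) = (3.1 − 0.7)/(470 + 101×1) = 0.0042 mA.
I_C = β·I_B = 100×0.0042 = 0.42 mA.
V_CE = V_CC − I_C·R_C − I_E·R_E = 11 − 0.42×5.6 − 0.425×1 = 8.22 V > V_CE(sat), so the active-region assumption holds.

active; I_C ≈ 0.42 mA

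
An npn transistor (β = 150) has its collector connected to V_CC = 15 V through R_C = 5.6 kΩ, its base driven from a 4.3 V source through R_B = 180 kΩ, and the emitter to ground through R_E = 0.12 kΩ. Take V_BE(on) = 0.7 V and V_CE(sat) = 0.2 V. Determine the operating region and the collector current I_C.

saturation; I_C ≈ 2.6 mA

Assume active: I_B = (4.3 − 0.7)/(180 + 151×0.12) = 0.0182 mA, I_C = β·I_B = 2.73 mA.
Then V_CE = 15 − 2.73×5.6 − 2.74×0.12 = -0.593 V < 0.2 V — the active assumption fails.
Re-solve with V_CE = 0.2 V. KCL at the emitter: V_E/R_E = (V_BB−0.7−V_E)/R_B + (V_CC−0.2−V_E)/R_C, giving V_E = 0.313 V.
I_C = (V_CC − 0.2 − V_E)/R_C = (14.8 − 0.313)/5.6 = 2.59 mA.
Check: I_B = (3.6 − 0.313)/180 = 0.0183 mA, and β·I_B = 2.74 mA > I_C, confirming saturation.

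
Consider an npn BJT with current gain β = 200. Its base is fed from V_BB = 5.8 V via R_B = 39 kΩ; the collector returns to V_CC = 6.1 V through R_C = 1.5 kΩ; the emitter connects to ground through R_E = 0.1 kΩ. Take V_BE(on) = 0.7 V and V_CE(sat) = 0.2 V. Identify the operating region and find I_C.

saturation; I_C ≈ 3.7 mA

Assume active: I_B = (5.8 − 0.7)/(39 + 201×0.1) = 0.0863 mA, I_C = β·I_B = 17.3 mA.
Then V_CE = 6.1 − 17.3×1.5 − 17.3×0.1 = -21.5 V < 0.2 V — the active assumption fails.
Re-solve with V_CE = 0.2 V. KCL at the emitter: V_E/R_E = (V_BB−0.7−V_E)/R_B + (V_CC−0.2−V_E)/R_C, giving V_E = 0.38 V.
I_C = (V_CC − 0.2 − V_E)/R_C = (5.9 − 0.38)/1.5 = 3.68 mA.
Check: I_B = (5.1 − 0.38)/39 = 0.121 mA, and β·I_B = 24.2 mA > I_C, confirming saturation.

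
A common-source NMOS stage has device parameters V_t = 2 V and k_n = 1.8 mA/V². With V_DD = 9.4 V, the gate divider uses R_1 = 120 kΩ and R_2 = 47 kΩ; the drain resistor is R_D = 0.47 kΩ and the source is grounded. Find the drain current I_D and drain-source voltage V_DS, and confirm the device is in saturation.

I_D ≈ 0.38 mA, V_DS ≈ 9.2 V

V_G = V_DD·R_2/(R_1+R_2) = 9.4×47/167 = 2.65 V. With the source grounded, V_GS = V_G = 2.65 V.
Assume saturation: I_D = (k_n/2)(V_GS − V_t)² = (1.8/2)×(2.65 − 2)² = 0.9×0.646² = 0.375 mA.
V_DS = V_DD − I_D·R_D = 9.4 − 0.375×0.47 = 9.22 V.
Saturation requires V_DS ≥ V_GS − V_t = 0.646 V; 9.22 ≥ 0.646 ✓.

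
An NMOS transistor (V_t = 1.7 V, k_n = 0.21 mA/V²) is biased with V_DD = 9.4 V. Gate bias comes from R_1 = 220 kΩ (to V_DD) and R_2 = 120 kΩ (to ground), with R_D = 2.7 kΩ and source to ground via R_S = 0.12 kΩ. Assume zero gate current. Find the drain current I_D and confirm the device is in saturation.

V_G = V_DD·R_2/(R_1+R_2) = 9.4×120/340 = 3.32 V.
Assume saturation: I_D = (k_n/2)(V_GS − V_t)² with V_GS = V_G − I_D·R_S = 3.32 − 0.12·I_D.
Substituting gives 0.00151·I_D² − 1.04·I_D + 0.275 = 0, with roots I_D = 0.264 or 688 mA.
The root I_D = 688 mA gives V_GS = -79.3 V ≤ V_t, so take I_D = 0.264 mA.
Then V_GS = 3.29 V and V_DS = V_DD − I_D(R_D+R_S) = 9.4 − 0.264×2.82 = 8.66 V.
Saturation requires V_DS ≥ V_GS − V_t = 1.59 V; 8.66 ≥ 1.59 ✓.

I_D ≈ 0.26 mA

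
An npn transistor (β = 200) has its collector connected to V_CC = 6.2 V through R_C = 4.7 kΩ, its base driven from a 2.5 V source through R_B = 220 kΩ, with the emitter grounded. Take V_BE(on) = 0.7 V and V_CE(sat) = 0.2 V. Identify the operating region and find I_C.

saturation; I_C ≈ 1.3 mA

Assume active: I_B = (2.5 − 0.7)/220 = 0.00818 mA, giving I_C = β·I_B = 1.64 mA.
But then V_CE = 6.2 − 1.64×4.7 = -1.49 V < V_CE(sat) = 0.2 V — impossible in the active region.
So the transistor is saturated. With V_CE = 0.2 V, I_C = (V_CC − 0.2)/R_C = 6/4.7 = 1.28 mA.
Check: β·I_B = 1.64 mA > I_C = 1.28 mA, confirming saturation.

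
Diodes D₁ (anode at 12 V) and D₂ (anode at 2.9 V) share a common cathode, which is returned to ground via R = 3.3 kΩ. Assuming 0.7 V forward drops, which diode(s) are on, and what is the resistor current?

Only D₁ conducts; I_R ≈ 3.4 mA

Assume both conduct. Then node N would need to be at both 12−0.7 = 11.3 V and 2.9−0.7 = 2.2 V, which is impossible.
Assume only D₁ conducts: V_N = 12 − 0.7 = 11.3 V, so I_R = 11.3/3.3 = 3.42 mA.
Check D₂: its anode-to-cathode voltage is 2.9 − 11.3 = -8.4 V < 0.7 V, so it is off. The assumption is consistent.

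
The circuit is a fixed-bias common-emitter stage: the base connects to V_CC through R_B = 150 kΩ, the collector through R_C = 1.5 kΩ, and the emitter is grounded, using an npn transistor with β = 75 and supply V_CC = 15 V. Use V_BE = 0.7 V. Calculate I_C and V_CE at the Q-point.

I_C ≈ 7.2 mA, V_CE ≈ 4.3 V

Base loop: V_CC = I_B·R_B + V_BE, so I_B = (15 − 0.7)/150 kΩ = 0.0953 mA.
In the active region I_C = β·I_B = 75 × 0.0953 = 7.15 mA.
Collector loop: V_CE = V_CC − I_C·R_C = 15 − 7.15×1.5 = 4.27 V.
Since V_CE = 4.27 V > V_CE(sat) ≈ 0.2 V, the transistor is in the active region as assumed.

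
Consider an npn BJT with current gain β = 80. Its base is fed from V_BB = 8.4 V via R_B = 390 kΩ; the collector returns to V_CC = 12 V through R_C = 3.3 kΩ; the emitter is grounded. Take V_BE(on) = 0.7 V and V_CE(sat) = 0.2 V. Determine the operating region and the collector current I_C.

active; I_C ≈ 1.6 mA

Assume active. Base-emitter loop: I_B = (V_BB − V_BE)/R_B = (8.4 − 0.7)/390 = 0.0197 mA.
I_C = β·I_B = 80×0.0197 = 1.58 mA.
V_CE = V_CC − I_C·R_C = 12 − 1.58×3.3 = 6.79 V > V_CE(sat), so the active-region assumption holds.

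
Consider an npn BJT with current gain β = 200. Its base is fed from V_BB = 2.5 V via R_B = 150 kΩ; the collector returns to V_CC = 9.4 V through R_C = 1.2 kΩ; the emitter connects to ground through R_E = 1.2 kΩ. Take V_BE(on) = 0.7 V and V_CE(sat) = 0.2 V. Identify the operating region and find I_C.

active; I_C ≈ 0.92 mA

Assume active. Base-emitter loop: I_B = (V_BB − V_BE)/(R_B + (β+1)R_E) = (2.5 − 0.7)/(150 + 201×1.2) = 0.0046 mA.
I_C = β·I_B = 200×0.0046 = 0.92 mA.
V_CE = V_CC − I_C·R_C − I_E·R_E = 9.4 − 0.92×1.2 − 0.925×1.2 = 7.19 V > V_CE(sat), so the active-region assumption holds.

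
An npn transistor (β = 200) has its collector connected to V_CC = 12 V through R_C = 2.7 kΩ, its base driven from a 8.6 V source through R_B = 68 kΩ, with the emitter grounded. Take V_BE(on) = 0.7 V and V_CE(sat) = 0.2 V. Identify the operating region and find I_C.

Assume active: I_B = (8.6 − 0.7)/68 = 0.116 mA, giving I_C = β·I_B = 23.2 mA.
But then V_CE = 12 − 23.2×2.7 = -50.7 V < V_CE(sat) = 0.2 V — impossible in the active region.
So the transistor is saturated. With V_CE = 0.2 V, I_C = (V_CC − 0.2)/R_C = 11.8/2.7 = 4.37 mA.
Check: β·I_B = 23.2 mA > I_C = 4.37 mA, confirming saturation.

saturation; I_C ≈ 4.4 mA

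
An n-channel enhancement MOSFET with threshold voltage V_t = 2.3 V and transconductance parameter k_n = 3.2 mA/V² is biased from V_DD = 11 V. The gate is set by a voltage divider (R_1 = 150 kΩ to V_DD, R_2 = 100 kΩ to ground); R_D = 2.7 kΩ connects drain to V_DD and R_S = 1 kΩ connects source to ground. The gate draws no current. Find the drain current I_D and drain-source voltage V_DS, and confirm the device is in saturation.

V_G = V_DD·R_2/(R_1+R_2) = 11×100/250 = 4.4 V.
Assume saturation: I_D = (k_n/2)(V_GS − V_t)² with V_GS = V_G − I_D·R_S = 4.4 − 1·I_D.
Substituting gives 1.6·I_D² − 7.72·I_D + 7.06 = 0, with roots I_D = 1.23 or 3.6 mA.
The root I_D = 3.6 mA gives V_GS = 0.8 V ≤ V_t, so take I_D = 1.23 mA.
Then V_GS = 3.18 V and V_DS = V_DD − I_D(R_D+R_S) = 11 − 1.23×3.7 = 6.47 V.
Saturation requires V_DS ≥ V_GS − V_t = 0.875 V; 6.47 ≥ 0.875 ✓.

I_D ≈ 1.2 mA, V_DS ≈ 6.5 V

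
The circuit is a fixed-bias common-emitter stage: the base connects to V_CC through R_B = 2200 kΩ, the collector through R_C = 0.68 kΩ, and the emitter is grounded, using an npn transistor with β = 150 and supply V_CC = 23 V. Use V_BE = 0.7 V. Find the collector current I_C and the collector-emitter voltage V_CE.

I_C ≈ 1.5 mA, V_CE ≈ 22 V

Base loop: V_CC = I_B·R_B + V_BE, so I_B = (23 − 0.7)/2200 kΩ = 0.0101 mA.
In the active region I_C = β·I_B = 150 × 0.0101 = 1.52 mA.
Collector loop: V_CE = V_CC − I_C·R_C = 23 − 1.52×0.68 = 22 V.
Since V_CE = 22 V > V_CE(sat) ≈ 0.2 V, the transistor is in the active region as assumed.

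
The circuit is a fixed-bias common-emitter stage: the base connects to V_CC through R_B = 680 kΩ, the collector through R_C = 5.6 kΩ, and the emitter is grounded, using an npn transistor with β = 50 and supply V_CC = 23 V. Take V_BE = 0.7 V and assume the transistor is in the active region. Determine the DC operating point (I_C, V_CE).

I_C ≈ 1.6 mA, V_CE ≈ 14 V

Base loop: V_CC = I_B·R_B + V_BE, so I_B = (23 − 0.7)/680 kΩ = 0.0328 mA.
In the active region I_C = β·I_B = 50 × 0.0328 = 1.64 mA.
Collector loop: V_CE = V_CC − I_C·R_C = 23 − 1.64×5.6 = 13.8 V.
Since V_CE = 13.8 V > V_CE(sat) ≈ 0.2 V, the transistor is in the active region as assumed.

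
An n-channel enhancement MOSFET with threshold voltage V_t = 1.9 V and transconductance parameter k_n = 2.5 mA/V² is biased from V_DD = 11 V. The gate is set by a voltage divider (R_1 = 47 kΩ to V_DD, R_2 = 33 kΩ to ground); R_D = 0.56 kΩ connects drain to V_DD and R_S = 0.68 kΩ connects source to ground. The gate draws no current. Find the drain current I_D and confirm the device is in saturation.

V_G = V_DD·R_2/(R_1+R_2) = 11×33/80 = 4.54 V.
Assume saturation: I_D = (k_n/2)(V_GS − V_t)² with V_GS = V_G − I_D·R_S = 4.54 − 0.68·I_D.
Substituting gives 0.578·I_D² − 5.48·I_D + 8.7 = 0, with roots I_D = 2.01 or 7.47 mA.
The root I_D = 7.47 mA gives V_GS = -0.545 V ≤ V_t, so take I_D = 2.01 mA.
Then V_GS = 3.17 V and V_DS = V_DD − I_D(R_D+R_S) = 11 − 2.01×1.24 = 8.5 V.
Saturation requires V_DS ≥ V_GS − V_t = 1.27 V; 8.5 ≥ 1.27 ✓.

I_D ≈ 2 mA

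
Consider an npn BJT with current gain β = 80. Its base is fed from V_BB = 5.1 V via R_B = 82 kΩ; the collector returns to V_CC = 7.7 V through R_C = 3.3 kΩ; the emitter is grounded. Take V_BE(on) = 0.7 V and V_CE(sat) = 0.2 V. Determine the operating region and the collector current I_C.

saturation; I_C ≈ 2.3 mA

Assume active: I_B = (5.1 − 0.7)/82 = 0.0537 mA, giving I_C = β·I_B = 4.29 mA.
But then V_CE = 7.7 − 4.29×3.3 = -6.47 V < V_CE(sat) = 0.2 V — impossible in the active region.
So the transistor is saturated. With V_CE = 0.2 V, I_C = (V_CC − 0.2)/R_C = 7.5/3.3 = 2.27 mA.
Check: β·I_B = 4.29 mA > I_C = 2.27 mA, confirming saturation.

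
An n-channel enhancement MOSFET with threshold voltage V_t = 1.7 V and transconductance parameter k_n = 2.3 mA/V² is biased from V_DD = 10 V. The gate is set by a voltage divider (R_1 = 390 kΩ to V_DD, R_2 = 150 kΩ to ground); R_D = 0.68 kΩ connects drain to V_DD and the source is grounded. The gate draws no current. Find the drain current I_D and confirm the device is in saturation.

V_G = V_DD·R_2/(R_1+R_2) = 10×150/540 = 2.78 V. With the source grounded, V_GS = V_G = 2.78 V.
Assume saturation: I_D = (k_n/2)(V_GS − V_t)² = (2.3/2)×(2.78 − 1.7)² = 1.15×1.08² = 1.34 mA.
V_DS = V_DD − I_D·R_D = 10 − 1.34×0.68 = 9.09 V.
Saturation requires V_DS ≥ V_GS − V_t = 1.08 V; 9.09 ≥ 1.08 ✓.

I_D ≈ 1.3 mA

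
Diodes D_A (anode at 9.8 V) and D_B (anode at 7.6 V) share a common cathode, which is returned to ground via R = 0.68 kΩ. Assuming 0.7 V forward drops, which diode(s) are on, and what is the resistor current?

Only D_A conducts; I_R ≈ 13 mA

Assume both conduct. Then node N would need to be at both 9.8−0.7 = 9.1 V and 7.6−0.7 = 6.9 V, which is impossible.
Assume only D_A conducts: V_N = 9.8 − 0.7 = 9.1 V, so I_R = 9.1/0.68 = 13.4 mA.
Check D_B: its anode-to-cathode voltage is 7.6 − 9.1 = -1.5 V < 0.7 V, so it is off. The assumption is consistent.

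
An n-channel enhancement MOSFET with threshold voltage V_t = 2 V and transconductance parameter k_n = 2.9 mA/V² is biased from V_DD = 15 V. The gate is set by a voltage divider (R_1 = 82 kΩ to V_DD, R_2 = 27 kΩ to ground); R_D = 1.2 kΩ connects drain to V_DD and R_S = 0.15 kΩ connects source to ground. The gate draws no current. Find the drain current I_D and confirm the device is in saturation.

I_D ≈ 2.6 mA

V_G = V_DD·R_2/(R_1+R_2) = 15×27/109 = 3.72 V.
Assume saturation: I_D = (k_n/2)(V_GS − V_t)² with V_GS = V_G − I_D·R_S = 3.72 − 0.15·I_D.
Substituting gives 0.0326·I_D² − 1.75·I_D + 4.27 = 0, with roots I_D = 2.57 or 51 mA.
The root I_D = 51 mA gives V_GS = -3.93 V ≤ V_t, so take I_D = 2.57 mA.
Then V_GS = 3.33 V and V_DS = V_DD − I_D(R_D+R_S) = 15 − 2.57×1.35 = 11.5 V.
Saturation requires V_DS ≥ V_GS − V_t = 1.33 V; 11.5 ≥ 1.33 ✓.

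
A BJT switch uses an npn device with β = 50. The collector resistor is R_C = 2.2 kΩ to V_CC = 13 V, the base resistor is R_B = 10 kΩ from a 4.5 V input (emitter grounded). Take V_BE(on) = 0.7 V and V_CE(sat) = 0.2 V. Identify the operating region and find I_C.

saturation; I_C ≈ 5.8 mA

Assume active: I_B = (4.5 − 0.7)/10 = 0.38 mA, giving I_C = β·I_B = 19 mA.
But then V_CE = 13 − 19×2.2 = -28.8 V < V_CE(sat) = 0.2 V — impossible in the active region.
So the transistor is saturated. With V_CE = 0.2 V, I_C = (V_CC − 0.2)/R_C = 12.8/2.2 = 5.82 mA.
Check: β·I_B = 19 mA > I_C = 5.82 mA, confirming saturation.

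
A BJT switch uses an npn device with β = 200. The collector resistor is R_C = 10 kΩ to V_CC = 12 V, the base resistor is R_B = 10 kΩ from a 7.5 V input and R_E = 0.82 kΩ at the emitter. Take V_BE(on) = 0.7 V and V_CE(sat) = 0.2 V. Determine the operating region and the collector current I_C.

saturation; I_C ≈ 1 mA

Assume active: I_B = (7.5 − 0.7)/(10 + 201×0.82) = 0.0389 mA, I_C = β·I_B = 7.78 mA.
Then V_CE = 12 − 7.78×10 − 7.82×0.82 = -72.2 V < 0.2 V — the active assumption fails.
Re-solve with V_CE = 0.2 V. KCL at the emitter: V_E/R_E = (V_BB−0.7−V_E)/R_B + (V_CC−0.2−V_E)/R_C, giving V_E = 1.31 V.
I_C = (V_CC − 0.2 − V_E)/R_C = (11.8 − 1.31)/10 = 1.05 mA.
Check: I_B = (6.8 − 1.31)/10 = 0.549 mA, and β·I_B = 110 mA > I_C, confirming saturation.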